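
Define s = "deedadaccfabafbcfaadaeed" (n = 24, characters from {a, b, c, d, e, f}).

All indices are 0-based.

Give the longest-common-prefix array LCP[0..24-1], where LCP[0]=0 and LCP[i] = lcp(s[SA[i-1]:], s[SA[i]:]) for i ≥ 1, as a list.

[0, 1, 1, 1, 3, 1, 1, 0, 1, 0, 1, 3, 0, 1, 2, 2, 1, 0, 2, 1, 3, 0, 2, 1]

rank→(start, suffix):
  0 → (17, 'aadaeed')
  1 → (10, 'abafbcfaadaeed')
  2 → (6, 'accfabafbcfaadaeed')
  3 → (4, 'adaccfabafbcfaadaeed')
  4 → (18, 'adaeed')
  5 → (20, 'aeed')
  6 → (12, 'afbcfaadaeed')
  7 → (11, 'bafbcfaadaeed')
  8 → (14, 'bcfaadaeed')
  9 → (7, 'ccfabafbcfaadaeed')
  10 → (15, 'cfaadaeed')
  11 → (8, 'cfabafbcfaadaeed')
  12 → (23, 'd')
  13 → (5, 'daccfabafbcfaadaeed')
  14 → (3, 'dadaccfabafbcfaadaeed')
  15 → (19, 'daeed')
  16 → (0, 'deedadaccfabafbcfaadaeed')
  17 → (22, 'ed')
  18 → (2, 'edadaccfabafbcfaadaeed')
  19 → (21, 'eed')
  20 → (1, 'eedadaccfabafbcfaadaeed')
  21 → (16, 'faadaeed')
  22 → (9, 'fabafbcfaadaeed')
  23 → (13, 'fbcfaadaeed')

SA = [17, 10, 6, 4, 18, 20, 12, 11, 14, 7, 15, 8, 23, 5, 3, 19, 0, 22, 2, 21, 1, 16, 9, 13]
rank  pair      lcp
   1  s[17:],s[10:]  1  'a'
   2  s[10:],s[6:]  1  'a'
   3  s[6:],s[4:]  1  'a'
   4  s[4:],s[18:]  3  'ada'
   5  s[18:],s[20:]  1  'a'
   6  s[20:],s[12:]  1  'a'
   7  s[12:],s[11:]  0  ''
   8  s[11:],s[14:]  1  'b'
   9  s[14:],s[7:]  0  ''
  10  s[7:],s[15:]  1  'c'
  11  s[15:],s[8:]  3  'cfa'
  12  s[8:],s[23:]  0  ''
  13  s[23:],s[5:]  1  'd'
  14  s[5:],s[3:]  2  'da'
  15  s[3:],s[19:]  2  'da'
  16  s[19:],s[0:]  1  'd'
  17  s[0:],s[22:]  0  ''
  18  s[22:],s[2:]  2  'ed'
  19  s[2:],s[21:]  1  'e'
  20  s[21:],s[1:]  3  'eed'
  21  s[1:],s[16:]  0  ''
  22  s[16:],s[9:]  2  'fa'
  23  s[9:],s[13:]  1  'f'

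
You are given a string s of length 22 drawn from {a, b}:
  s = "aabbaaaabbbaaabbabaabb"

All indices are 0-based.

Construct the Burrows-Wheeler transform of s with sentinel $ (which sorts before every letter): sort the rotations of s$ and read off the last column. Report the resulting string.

bbbab$aabaaaabbbabaabaa

rank  rotation                 last
    0  $aabbaaaabbbaaabbabaabb  b
    1  aaaabbbaaabbabaabb$aabb  b
    2  aaabbabaabb$aabbaaaabbb  b
    3  aaabbbaaabbabaabb$aabba  a
    4  aabb$aabbaaaabbbaaabbab  b
    5  aabbaaaabbbaaabbabaabb$  $
    6  aabbabaabb$aabbaaaabbba  a
    7  aabbbaaabbabaabb$aabbaa  a
    8  abaabb$aabbaaaabbbaaabb  b
    9  abb$aabbaaaabbbaaabbaba  a
   10  abbaaaabbbaaabbabaabb$a  a
   11  abbabaabb$aabbaaaabbbaa  a
   12  abbbaaabbabaabb$aabbaaa  a
   13  b$aabbaaaabbbaaabbabaab  b
   14  baaaabbbaaabbabaabb$aab  b
   15  baaabbabaabb$aabbaaaabb  b
   16  baabb$aabbaaaabbbaaabba  a
   17  babaabb$aabbaaaabbbaaab  b
   18  bb$aabbaaaabbbaaabbabaa  a
   19  bbaaaabbbaaabbabaabb$aa  a
   20  bbaaabbabaabb$aabbaaaab  b
   21  bbabaabb$aabbaaaabbbaaa  a
   22  bbbaaabbabaabb$aabbaaaa  a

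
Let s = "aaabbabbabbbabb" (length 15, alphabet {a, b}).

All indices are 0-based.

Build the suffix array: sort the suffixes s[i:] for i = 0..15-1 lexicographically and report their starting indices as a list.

sorted suffixes:
  #0 SA[0]=0  'aaabbabbabbbabb'
  #1 SA[1]=1  'aabbabbabbbabb'
  #2 SA[2]=12  'abb'
  #3 SA[3]=2  'abbabbabbbabb'
  #4 SA[4]=5  'abbabbbabb'
  #5 SA[5]=8  'abbbabb'
  #6 SA[6]=14  'b'
  #7 SA[7]=11  'babb'
  #8 SA[8]=4  'babbabbbabb'
  #9 SA[9]=7  'babbbabb'
  #10 SA[10]=13  'bb'
  #11 SA[11]=10  'bbabb'
  #12 SA[12]=3  'bbabbabbbabb'
  #13 SA[13]=6  'bbabbbabb'
  #14 SA[14]=9  'bbbabb'

[0, 1, 12, 2, 5, 8, 14, 11, 4, 7, 13, 10, 3, 6, 9]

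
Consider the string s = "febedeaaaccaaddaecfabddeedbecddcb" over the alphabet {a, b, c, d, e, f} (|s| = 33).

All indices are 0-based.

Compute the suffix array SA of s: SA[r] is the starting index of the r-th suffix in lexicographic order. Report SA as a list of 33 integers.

[6, 7, 11, 19, 8, 12, 15, 32, 20, 26, 2, 10, 31, 9, 28, 17, 14, 25, 30, 13, 29, 21, 4, 22, 5, 1, 27, 16, 24, 3, 23, 18, 0]

rank | idx | suffix
   0 |   6 | aaaccaaddaecfabddeedbecddcb
   1 |   7 | aaccaaddaecfabddeedbecddcb
   2 |  11 | aaddaecfabddeedbecddcb
   3 |  19 | abddeedbecddcb
   4 |   8 | accaaddaecfabddeedbecddcb
   5 |  12 | addaecfabddeedbecddcb
   6 |  15 | aecfabddeedbecddcb
   7 |  32 | b
   8 |  20 | bddeedbecddcb
   9 |  26 | becddcb
  10 |   2 | bedeaaaccaaddaecfabddeedbecddcb
  11 |  10 | caaddaecfabddeedbecddcb
  12 |  31 | cb
  13 |   9 | ccaaddaecfabddeedbecddcb
  14 |  28 | cddcb
  15 |  17 | cfabddeedbecddcb
  16 |  14 | daecfabddeedbecddcb
  17 |  25 | dbecddcb
  18 |  30 | dcb
  19 |  13 | ddaecfabddeedbecddcb
  20 |  29 | ddcb
  21 |  21 | ddeedbecddcb
  22 |   4 | deaaaccaaddaecfabddeedbecddcb
  23 |  22 | deedbecddcb
  24 |   5 | eaaaccaaddaecfabddeedbecddcb
  25 |   1 | ebedeaaaccaaddaecfabddeedbecddcb
  26 |  27 | ecddcb
  27 |  16 | ecfabddeedbecddcb
  28 |  24 | edbecddcb
  29 |   3 | edeaaaccaaddaecfabddeedbecddcb
  30 |  23 | eedbecddcb
  31 |  18 | fabddeedbecddcb
  32 |   0 | febedeaaaccaaddaecfabddeedbecddcb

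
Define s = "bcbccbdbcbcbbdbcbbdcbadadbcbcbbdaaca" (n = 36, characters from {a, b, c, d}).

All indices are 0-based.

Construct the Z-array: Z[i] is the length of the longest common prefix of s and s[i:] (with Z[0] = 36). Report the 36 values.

[36, 0, 2, 0, 0, 1, 0, 4, 0, 3, 0, 1, 1, 0, 3, 0, 1, 1, 0, 0, 1, 0, 0, 0, 0, 4, 0, 3, 0, 1, 1, 0, 0, 0, 0, 0]

Z[0]=36
i=1: outside box; Z[1]=0
i=2: outside box; Z[2]=2 scan→box=[2,4)
i=3: min(r-i=1, Z[1]=0)=0; Z[3]=0
i=4: outside box; Z[4]=0
i=5: outside box; Z[5]=1 scan→box=[5,6)
i=6: outside box; Z[6]=0
i=7: outside box; Z[7]=4 scan→box=[7,11)
i=8: min(r-i=3, Z[1]=0)=0; Z[8]=0
i=9: min(r-i=2, Z[2]=2)=2; Z[9]=3 scan→box=[9,12)
i=10: min(r-i=2, Z[1]=0)=0; Z[10]=0
i=11: min(r-i=1, Z[2]=2)=1; Z[11]=1
i=12: outside box; Z[12]=1 scan→box=[12,13)
i=13: outside box; Z[13]=0
i=14: outside box; Z[14]=3 scan→box=[14,17)
i=15: min(r-i=2, Z[1]=0)=0; Z[15]=0
i=16: min(r-i=1, Z[2]=2)=1; Z[16]=1
i=17: outside box; Z[17]=1 scan→box=[17,18)
i=18: outside box; Z[18]=0
i=19: outside box; Z[19]=0
i=20: outside box; Z[20]=1 scan→box=[20,21)
i=21: outside box; Z[21]=0
i=22: outside box; Z[22]=0
i=23: outside box; Z[23]=0
i=24: outside box; Z[24]=0
i=25: outside box; Z[25]=4 scan→box=[25,29)
i=26: min(r-i=3, Z[1]=0)=0; Z[26]=0
i=27: min(r-i=2, Z[2]=2)=2; Z[27]=3 scan→box=[27,30)
i=28: min(r-i=2, Z[1]=0)=0; Z[28]=0
i=29: min(r-i=1, Z[2]=2)=1; Z[29]=1
i=30: outside box; Z[30]=1 scan→box=[30,31)
i=31: outside box; Z[31]=0
i=32: outside box; Z[32]=0
i=33: outside box; Z[33]=0
i=34: outside box; Z[34]=0
i=35: outside box; Z[35]=0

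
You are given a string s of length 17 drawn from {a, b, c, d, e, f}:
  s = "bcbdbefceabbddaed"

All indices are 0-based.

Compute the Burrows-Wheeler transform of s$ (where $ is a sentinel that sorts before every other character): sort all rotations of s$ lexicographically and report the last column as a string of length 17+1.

deda$cbdbfedbbcabe

rank  rotation            last
    0  $bcbdbefceabbddaed  d
    1  abbddaed$bcbdbefce  e
    2  aed$bcbdbefceabbdd  d
    3  bbddaed$bcbdbefcea  a
    4  bcbdbefceabbddaed$  $
    5  bdbefceabbddaed$bc  c
    6  bddaed$bcbdbefceab  b
    7  befceabbddaed$bcbd  d
    8  cbdbefceabbddaed$b  b
    9  ceabbddaed$bcbdbef  f
   10  d$bcbdbefceabbddae  e
   11  daed$bcbdbefceabbd  d
   12  dbefceabbddaed$bcb  b
   13  ddaed$bcbdbefceabb  b
   14  eabbddaed$bcbdbefc  c
   15  ed$bcbdbefceabbdda  a
   16  efceabbddaed$bcbdb  b
   17  fceabbddaed$bcbdbe  e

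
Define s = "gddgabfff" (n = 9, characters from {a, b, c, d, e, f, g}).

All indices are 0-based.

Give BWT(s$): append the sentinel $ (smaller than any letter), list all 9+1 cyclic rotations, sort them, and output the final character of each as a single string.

fgagdffbd$

rank  rotation    last
    0  $gddgabfff  f
    1  abfff$gddg  g
    2  bfff$gddga  a
    3  ddgabfff$g  g
    4  dgabfff$gd  d
    5  f$gddgabff  f
    6  ff$gddgabf  f
    7  fff$gddgab  b
    8  gabfff$gdd  d
    9  gddgabfff$  $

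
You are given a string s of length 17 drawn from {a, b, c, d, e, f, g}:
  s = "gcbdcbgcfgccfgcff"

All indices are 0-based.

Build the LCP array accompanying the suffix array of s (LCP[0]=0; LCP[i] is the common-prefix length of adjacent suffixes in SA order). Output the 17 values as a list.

[0, 1, 0, 2, 1, 1, 2, 4, 0, 0, 1, 1, 3, 0, 2, 2, 3]

rank | idx | suffix
   0 |   2 | bdcbgcfgccfgcff
   1 |   5 | bgcfgccfgcff
   2 |   1 | cbdcbgcfgccfgcff
   3 |   4 | cbgcfgccfgcff
   4 |  10 | ccfgcff
   5 |  14 | cff
   6 |   7 | cfgccfgcff
   7 |  11 | cfgcff
   8 |   3 | dcbgcfgccfgcff
   9 |  16 | f
  10 |  15 | ff
  11 |   8 | fgccfgcff
  12 |  12 | fgcff
  13 |   0 | gcbdcbgcfgccfgcff
  14 |   9 | gccfgcff
  15 |  13 | gcff
  16 |   6 | gcfgccfgcff

SA = [2, 5, 1, 4, 10, 14, 7, 11, 3, 16, 15, 8, 12, 0, 9, 13, 6]
i: (SA[i-1],SA[i]) lcp shared
  1: (2,5) 1 'b'
  2: (5,1) 0 ''
  3: (1,4) 2 'cb'
  4: (4,10) 1 'c'
  5: (10,14) 1 'c'
  6: (14,7) 2 'cf'
  7: (7,11) 4 'cfgc'
  8: (11,3) 0 ''
  9: (3,16) 0 ''
  10: (16,15) 1 'f'
  11: (15,8) 1 'f'
  12: (8,12) 3 'fgc'
  13: (12,0) 0 ''
  14: (0,9) 2 'gc'
  15: (9,13) 2 'gc'
  16: (13,6) 3 'gcf'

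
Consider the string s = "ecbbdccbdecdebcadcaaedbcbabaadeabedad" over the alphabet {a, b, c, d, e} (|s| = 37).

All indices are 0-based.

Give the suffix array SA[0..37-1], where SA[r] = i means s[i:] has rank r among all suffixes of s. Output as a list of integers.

rank | idx | suffix
   0 |  27 | aadeabedad
   1 |  18 | aaedbcbabaadeabedad
   2 |  25 | abaadeabedad
   3 |  31 | abedad
   4 |  35 | ad
   5 |  15 | adcaaedbcbabaadeabedad
   6 |  28 | adeabedad
   7 |  19 | aedbcbabaadeabedad
   8 |  26 | baadeabedad
   9 |  24 | babaadeabedad
  10 |   2 | bbdccbdecdebcadcaaedbcbabaadeabedad
  11 |  13 | bcadcaaedbcbabaadeabedad
  12 |  22 | bcbabaadeabedad
  13 |   3 | bdccbdecdebcadcaaedbcbabaadeabedad
  14 |   7 | bdecdebcadcaaedbcbabaadeabedad
  15 |  32 | bedad
  16 |  17 | caaedbcbabaadeabedad
  17 |  14 | cadcaaedbcbabaadeabedad
  18 |  23 | cbabaadeabedad
  19 |   1 | cbbdccbdecdebcadcaaedbcbabaadeabedad
  20 |   6 | cbdecdebcadcaaedbcbabaadeabedad
  21 |   5 | ccbdecdebcadcaaedbcbabaadeabedad
  22 |  10 | cdebcadcaaedbcbabaadeabedad
  23 |  36 | d
  24 |  34 | dad
  25 |  21 | dbcbabaadeabedad
  26 |  16 | dcaaedbcbabaadeabedad
  27 |   4 | dccbdecdebcadcaaedbcbabaadeabedad
  28 |  29 | deabedad
  29 |  11 | debcadcaaedbcbabaadeabedad
  30 |   8 | decdebcadcaaedbcbabaadeabedad
  31 |  30 | eabedad
  32 |  12 | ebcadcaaedbcbabaadeabedad
  33 |   0 | ecbbdccbdecdebcadcaaedbcbabaadeabedad
  34 |   9 | ecdebcadcaaedbcbabaadeabedad
  35 |  33 | edad
  36 |  20 | edbcbabaadeabedad

[27, 18, 25, 31, 35, 15, 28, 19, 26, 24, 2, 13, 22, 3, 7, 32, 17, 14, 23, 1, 6, 5, 10, 36, 34, 21, 16, 4, 29, 11, 8, 30, 12, 0, 9, 33, 20]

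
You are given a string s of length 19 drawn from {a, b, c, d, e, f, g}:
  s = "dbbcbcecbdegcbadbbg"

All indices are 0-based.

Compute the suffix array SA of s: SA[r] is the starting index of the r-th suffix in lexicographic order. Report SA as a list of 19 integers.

[14, 13, 1, 16, 2, 4, 8, 17, 12, 3, 7, 5, 0, 15, 9, 6, 10, 18, 11]

sorted suffixes:
  #0 SA[0]=14  'adbbg'
  #1 SA[1]=13  'badbbg'
  #2 SA[2]=1  'bbcbcecbdegcbadbbg'
  #3 SA[3]=16  'bbg'
  #4 SA[4]=2  'bcbcecbdegcbadbbg'
  #5 SA[5]=4  'bcecbdegcbadbbg'
  #6 SA[6]=8  'bdegcbadbbg'
  #7 SA[7]=17  'bg'
  #8 SA[8]=12  'cbadbbg'
  #9 SA[9]=3  'cbcecbdegcbadbbg'
  #10 SA[10]=7  'cbdegcbadbbg'
  #11 SA[11]=5  'cecbdegcbadbbg'
  #12 SA[12]=0  'dbbcbcecbdegcbadbbg'
  #13 SA[13]=15  'dbbg'
  #14 SA[14]=9  'degcbadbbg'
  #15 SA[15]=6  'ecbdegcbadbbg'
  #16 SA[16]=10  'egcbadbbg'
  #17 SA[17]=18  'g'
  #18 SA[18]=11  'gcbadbbg'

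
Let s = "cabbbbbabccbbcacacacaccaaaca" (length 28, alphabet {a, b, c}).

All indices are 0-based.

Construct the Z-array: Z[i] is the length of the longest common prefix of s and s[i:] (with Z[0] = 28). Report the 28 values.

[28, 0, 0, 0, 0, 0, 0, 0, 0, 1, 1, 0, 0, 2, 0, 2, 0, 2, 0, 2, 0, 1, 2, 0, 0, 0, 2, 0]

Z[0]=28
i=1: i≥r, start 0; Z[1]=0
i=2: i≥r, start 0; Z[2]=0
i=3: i≥r, start 0; Z[3]=0
i=4: i≥r, start 0; Z[4]=0
i=5: i≥r, start 0; Z[5]=0
i=6: i≥r, start 0; Z[6]=0
i=7: i≥r, start 0; Z[7]=0
i=8: i≥r, start 0; Z[8]=0
i=9: i≥r, start 0; Z[9]=1 extend→box=[9,10)
i=10: i≥r, start 0; Z[10]=1 extend→box=[10,11)
i=11: i≥r, start 0; Z[11]=0
i=12: i≥r, start 0; Z[12]=0
i=13: i≥r, start 0; Z[13]=2 extend→box=[13,15)
i=14: min(r-i=1, Z[1]=0)=0; Z[14]=0
i=15: i≥r, start 0; Z[15]=2 extend→box=[15,17)
i=16: min(r-i=1, Z[1]=0)=0; Z[16]=0
i=17: i≥r, start 0; Z[17]=2 extend→box=[17,19)
i=18: min(r-i=1, Z[1]=0)=0; Z[18]=0
i=19: i≥r, start 0; Z[19]=2 extend→box=[19,21)
i=20: min(r-i=1, Z[1]=0)=0; Z[20]=0
i=21: i≥r, start 0; Z[21]=1 extend→box=[21,22)
i=22: i≥r, start 0; Z[22]=2 extend→box=[22,24)
i=23: min(r-i=1, Z[1]=0)=0; Z[23]=0
i=24: i≥r, start 0; Z[24]=0
i=25: i≥r, start 0; Z[25]=0
i=26: i≥r, start 0; Z[26]=2 extend→box=[26,28)
i=27: min(r-i=1, Z[1]=0)=0; Z[27]=0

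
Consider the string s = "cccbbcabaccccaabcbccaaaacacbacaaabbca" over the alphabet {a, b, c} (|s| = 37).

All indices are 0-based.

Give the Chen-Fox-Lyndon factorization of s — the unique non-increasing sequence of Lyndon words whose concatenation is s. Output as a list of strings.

emit factor 1: 'c' (i=0, period=1)
emit factor 2: 'c' (i=1, period=1)
emit factor 3: 'c' (i=2, period=1)
emit factor 4: 'bbc' (i=3, period=3)
emit factor 5: 'abacccc' (i=6, period=7)
emit factor 6: 'aabcbcc' (i=13, period=7)
emit factor 7: 'aaaacacbacaaabbc' (i=20, period=16)
emit factor 8: 'a' (i=36, period=1)

["c", "c", "c", "bbc", "abacccc", "aabcbcc", "aaaacacbacaaabbc", "a"]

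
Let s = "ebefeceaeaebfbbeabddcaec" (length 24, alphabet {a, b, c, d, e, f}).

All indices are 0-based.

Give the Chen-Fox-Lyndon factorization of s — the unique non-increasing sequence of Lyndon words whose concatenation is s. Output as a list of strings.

emit factor 1: 'e' (i=0, period=1)
emit factor 2: 'befece' (i=1, period=6)
emit factor 3: 'aeaebfbbe' (i=7, period=9)
emit factor 4: 'abddcaec' (i=16, period=8)

["e", "befece", "aeaebfbbe", "abddcaec"]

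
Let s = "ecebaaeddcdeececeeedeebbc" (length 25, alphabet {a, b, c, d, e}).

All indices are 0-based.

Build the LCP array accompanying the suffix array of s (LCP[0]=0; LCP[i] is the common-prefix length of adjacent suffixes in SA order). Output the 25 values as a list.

[0, 1, 0, 1, 1, 0, 1, 1, 2, 2, 0, 1, 1, 3, 0, 2, 1, 3, 3, 1, 2, 1, 2, 2, 2]

rank | idx | suffix
   0 |   4 | aaeddcdeececeeedeebbc
   1 |   5 | aeddcdeececeeedeebbc
   2 |   3 | baaeddcdeececeeedeebbc
   3 |  22 | bbc
   4 |  23 | bc
   5 |  24 | c
   6 |   9 | cdeececeeedeebbc
   7 |   1 | cebaaeddcdeececeeedeebbc
   8 |  13 | ceceeedeebbc
   9 |  15 | ceeedeebbc
  10 |   8 | dcdeececeeedeebbc
  11 |   7 | ddcdeececeeedeebbc
  12 |  19 | deebbc
  13 |  10 | deececeeedeebbc
  14 |   2 | ebaaeddcdeececeeedeebbc
  15 |  21 | ebbc
  16 |   0 | ecebaaeddcdeececeeedeebbc
  17 |  12 | ececeeedeebbc
  18 |  14 | eceeedeebbc
  19 |   6 | eddcdeececeeedeebbc
  20 |  18 | edeebbc
  21 |  20 | eebbc
  22 |  11 | eececeeedeebbc
  23 |  17 | eedeebbc
  24 |  16 | eeedeebbc

SA = [4, 5, 3, 22, 23, 24, 9, 1, 13, 15, 8, 7, 19, 10, 2, 21, 0, 12, 14, 6, 18, 20, 11, 17, 16]
i: (SA[i-1],SA[i]) lcp shared
  1: (4,5) 1 'a'
  2: (5,3) 0 ''
  3: (3,22) 1 'b'
  4: (22,23) 1 'b'
  5: (23,24) 0 ''
  6: (24,9) 1 'c'
  7: (9,1) 1 'c'
  8: (1,13) 2 'ce'
  9: (13,15) 2 'ce'
  10: (15,8) 0 ''
  11: (8,7) 1 'd'
  12: (7,19) 1 'd'
  13: (19,10) 3 'dee'
  14: (10,2) 0 ''
  15: (2,21) 2 'eb'
  16: (21,0) 1 'e'
  17: (0,12) 3 'ece'
  18: (12,14) 3 'ece'
  19: (14,6) 1 'e'
  20: (6,18) 2 'ed'
  21: (18,20) 1 'e'
  22: (20,11) 2 'ee'
  23: (11,17) 2 'ee'
  24: (17,16) 2 'ee'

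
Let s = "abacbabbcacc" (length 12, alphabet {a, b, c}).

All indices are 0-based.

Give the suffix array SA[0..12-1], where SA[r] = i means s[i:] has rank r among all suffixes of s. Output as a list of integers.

rank | idx | suffix
   0 |   0 | abacbabbcacc
   1 |   5 | abbcacc
   2 |   2 | acbabbcacc
   3 |   9 | acc
   4 |   4 | babbcacc
   5 |   1 | bacbabbcacc
   6 |   6 | bbcacc
   7 |   7 | bcacc
   8 |  11 | c
   9 |   8 | cacc
  10 |   3 | cbabbcacc
  11 |  10 | cc

[0, 5, 2, 9, 4, 1, 6, 7, 11, 8, 3, 10]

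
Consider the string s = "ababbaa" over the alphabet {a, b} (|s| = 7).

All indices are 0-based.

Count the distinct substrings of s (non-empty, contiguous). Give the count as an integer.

21

sorted suffixes:
  #0 SA[0]=6  'a'
  #1 SA[1]=5  'aa'
  #2 SA[2]=0  'ababbaa'
  #3 SA[3]=2  'abbaa'
  #4 SA[4]=4  'baa'
  #5 SA[5]=1  'babbaa'
  #6 SA[6]=3  'bbaa'

SA = [6, 5, 0, 2, 4, 1, 3]
i: (SA[i-1],SA[i]) lcp shared
  1: (6,5) 1 'a'
  2: (5,0) 1 'a'
  3: (0,2) 2 'ab'
  4: (2,4) 0 ''
  5: (4,1) 2 'ba'
  6: (1,3) 1 'b'

n(n+1)/2 = 7·8/2 = 28
Σ LCP = 0 + 1 + 1 + 2 + 0 + 2 + 1 = 7
distinct = 28 − 7 = 21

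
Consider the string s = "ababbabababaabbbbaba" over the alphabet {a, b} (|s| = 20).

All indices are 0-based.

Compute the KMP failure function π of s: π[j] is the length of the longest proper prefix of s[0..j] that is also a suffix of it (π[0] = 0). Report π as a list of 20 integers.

[0, 0, 1, 2, 0, 1, 2, 3, 4, 3, 4, 3, 1, 2, 0, 0, 0, 1, 2, 3]

π[0] = 0
j=1 s[j]='b': π[1]=0 (border '')
j=2 s[j]='a': π[2]=1 (border 'a')
j=3 s[j]='b': π[3]=2 (border 'ab')
j=4 s[j]='b': k: 2→0; π[4]=0 (border '')
j=5 s[j]='a': π[5]=1 (border 'a')
j=6 s[j]='b': π[6]=2 (border 'ab')
j=7 s[j]='a': π[7]=3 (border 'aba')
j=8 s[j]='b': π[8]=4 (border 'abab')
j=9 s[j]='a': k: 4→2; π[9]=3 (border 'aba')
j=10 s[j]='b': π[10]=4 (border 'abab')
j=11 s[j]='a': k: 4→2; π[11]=3 (border 'aba')
j=12 s[j]='a': k: 3→1→0; π[12]=1 (border 'a')
j=13 s[j]='b': π[13]=2 (border 'ab')
j=14 s[j]='b': k: 2→0; π[14]=0 (border '')
j=15 s[j]='b': π[15]=0 (border '')
j=16 s[j]='b': π[16]=0 (border '')
j=17 s[j]='a': π[17]=1 (border 'a')
j=18 s[j]='b': π[18]=2 (border 'ab')
j=19 s[j]='a': π[19]=3 (border 'aba')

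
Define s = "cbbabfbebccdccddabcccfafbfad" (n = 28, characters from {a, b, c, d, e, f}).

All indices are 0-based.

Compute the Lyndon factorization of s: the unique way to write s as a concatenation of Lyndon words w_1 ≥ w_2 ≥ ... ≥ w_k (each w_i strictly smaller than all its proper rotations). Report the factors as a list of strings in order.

emit factor 1: 'c' (i=0, period=1)
emit factor 2: 'b' (i=1, period=1)
emit factor 3: 'b' (i=2, period=1)
emit factor 4: 'abfbebccdccdd' (i=3, period=13)
emit factor 5: 'abcccfafbfad' (i=16, period=12)

["c", "b", "b", "abfbebccdccdd", "abcccfafbfad"]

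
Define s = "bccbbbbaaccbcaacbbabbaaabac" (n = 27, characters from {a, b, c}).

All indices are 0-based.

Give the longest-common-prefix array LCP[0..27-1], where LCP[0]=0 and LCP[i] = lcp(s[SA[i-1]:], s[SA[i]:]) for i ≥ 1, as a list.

rank→(start, suffix):
  0 → (21, 'aaabac')
  1 → (22, 'aabac')
  2 → (13, 'aacbbabbaaabac')
  3 → (7, 'aaccbcaacbbabbaaabac')
  4 → (23, 'abac')
  5 → (18, 'abbaaabac')
  6 → (25, 'ac')
  7 → (14, 'acbbabbaaabac')
  8 → (8, 'accbcaacbbabbaaabac')
  9 → (20, 'baaabac')
  10 → (6, 'baaccbcaacbbabbaaabac')
  11 → (17, 'babbaaabac')
  12 → (24, 'bac')
  13 → (19, 'bbaaabac')
  14 → (5, 'bbaaccbcaacbbabbaaabac')
  15 → (16, 'bbabbaaabac')
  16 → (4, 'bbbaaccbcaacbbabbaaabac')
  17 → (3, 'bbbbaaccbcaacbbabbaaabac')
  18 → (11, 'bcaacbbabbaaabac')
  19 → (0, 'bccbbbbaaccbcaacbbabbaaabac')
  20 → (26, 'c')
  21 → (12, 'caacbbabbaaabac')
  22 → (15, 'cbbabbaaabac')
  23 → (2, 'cbbbbaaccbcaacbbabbaaabac')
  24 → (10, 'cbcaacbbabbaaabac')
  25 → (1, 'ccbbbbaaccbcaacbbabbaaabac')
  26 → (9, 'ccbcaacbbabbaaabac')

SA = [21, 22, 13, 7, 23, 18, 25, 14, 8, 20, 6, 17, 24, 19, 5, 16, 4, 3, 11, 0, 26, 12, 15, 2, 10, 1, 9]
[i] adj suffixes → lcp
  [1] 21/22 → 2 ('aa')
  [2] 22/13 → 2 ('aa')
  [3] 13/7 → 3 ('aac')
  [4] 7/23 → 1 ('a')
  [5] 23/18 → 2 ('ab')
  [6] 18/25 → 1 ('a')
  [7] 25/14 → 2 ('ac')
  [8] 14/8 → 2 ('ac')
  [9] 8/20 → 0 ('')
  [10] 20/6 → 3 ('baa')
  [11] 6/17 → 2 ('ba')
  [12] 17/24 → 2 ('ba')
  [13] 24/19 → 1 ('b')
  [14] 19/5 → 4 ('bbaa')
  [15] 5/16 → 3 ('bba')
  [16] 16/4 → 2 ('bb')
  [17] 4/3 → 3 ('bbb')
  [18] 3/11 → 1 ('b')
  [19] 11/0 → 2 ('bc')
  [20] 0/26 → 0 ('')
  [21] 26/12 → 1 ('c')
  [22] 12/15 → 1 ('c')
  [23] 15/2 → 3 ('cbb')
  [24] 2/10 → 2 ('cb')
  [25] 10/1 → 1 ('c')
  [26] 1/9 → 3 ('ccb')

[0, 2, 2, 3, 1, 2, 1, 2, 2, 0, 3, 2, 2, 1, 4, 3, 2, 3, 1, 2, 0, 1, 1, 3, 2, 1, 3]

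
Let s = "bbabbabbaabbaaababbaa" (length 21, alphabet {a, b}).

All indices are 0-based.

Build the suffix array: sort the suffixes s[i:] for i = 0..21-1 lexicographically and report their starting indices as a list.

sorted suffixes:
  #0 SA[0]=20  'a'
  #1 SA[1]=19  'aa'
  #2 SA[2]=12  'aaababbaa'
  #3 SA[3]=13  'aababbaa'
  #4 SA[4]=8  'aabbaaababbaa'
  #5 SA[5]=14  'ababbaa'
  #6 SA[6]=16  'abbaa'
  #7 SA[7]=9  'abbaaababbaa'
  #8 SA[8]=5  'abbaabbaaababbaa'
  #9 SA[9]=2  'abbabbaabbaaababbaa'
  #10 SA[10]=18  'baa'
  #11 SA[11]=11  'baaababbaa'
  #12 SA[12]=7  'baabbaaababbaa'
  #13 SA[13]=15  'babbaa'
  #14 SA[14]=4  'babbaabbaaababbaa'
  #15 SA[15]=1  'babbabbaabbaaababbaa'
  #16 SA[16]=17  'bbaa'
  #17 SA[17]=10  'bbaaababbaa'
  #18 SA[18]=6  'bbaabbaaababbaa'
  #19 SA[19]=3  'bbabbaabbaaababbaa'
  #20 SA[20]=0  'bbabbabbaabbaaababbaa'

[20, 19, 12, 13, 8, 14, 16, 9, 5, 2, 18, 11, 7, 15, 4, 1, 17, 10, 6, 3, 0]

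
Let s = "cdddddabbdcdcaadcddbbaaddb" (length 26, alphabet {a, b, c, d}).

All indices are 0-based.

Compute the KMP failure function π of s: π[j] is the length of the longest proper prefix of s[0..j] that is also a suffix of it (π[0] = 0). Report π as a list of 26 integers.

[0, 0, 0, 0, 0, 0, 0, 0, 0, 0, 1, 2, 1, 0, 0, 0, 1, 2, 3, 0, 0, 0, 0, 0, 0, 0]

π[0] = 0
j=1 s[j]='d': π[1]=0 (border '')
j=2 s[j]='d': π[2]=0 (border '')
j=3 s[j]='d': π[3]=0 (border '')
j=4 s[j]='d': π[4]=0 (border '')
j=5 s[j]='d': π[5]=0 (border '')
j=6 s[j]='a': π[6]=0 (border '')
j=7 s[j]='b': π[7]=0 (border '')
j=8 s[j]='b': π[8]=0 (border '')
j=9 s[j]='d': π[9]=0 (border '')
j=10 s[j]='c': π[10]=1 (border 'c')
j=11 s[j]='d': π[11]=2 (border 'cd')
j=12 s[j]='c': k: 2→0; π[12]=1 (border 'c')
j=13 s[j]='a': k: 1→0; π[13]=0 (border '')
j=14 s[j]='a': π[14]=0 (border '')
j=15 s[j]='d': π[15]=0 (border '')
j=16 s[j]='c': π[16]=1 (border 'c')
j=17 s[j]='d': π[17]=2 (border 'cd')
j=18 s[j]='d': π[18]=3 (border 'cdd')
j=19 s[j]='b': k: 3→0; π[19]=0 (border '')
j=20 s[j]='b': π[20]=0 (border '')
j=21 s[j]='a': π[21]=0 (border '')
j=22 s[j]='a': π[22]=0 (border '')
j=23 s[j]='d': π[23]=0 (border '')
j=24 s[j]='d': π[24]=0 (border '')
j=25 s[j]='b': π[25]=0 (border '')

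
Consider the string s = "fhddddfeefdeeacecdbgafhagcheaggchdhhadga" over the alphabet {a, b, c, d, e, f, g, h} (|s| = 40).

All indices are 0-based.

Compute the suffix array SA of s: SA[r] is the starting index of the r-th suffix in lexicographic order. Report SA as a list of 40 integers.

rank | idx | suffix
   0 |  39 | a
   1 |  13 | acecdbgafhagcheaggchdhhadga
   2 |  36 | adga
   3 |  20 | afhagcheaggchdhhadga
   4 |  23 | agcheaggchdhhadga
   5 |  28 | aggchdhhadga
   6 |  18 | bgafhagcheaggchdhhadga
   7 |  16 | cdbgafhagcheaggchdhhadga
   8 |  14 | cecdbgafhagcheaggchdhhadga
   9 |  31 | chdhhadga
  10 |  25 | cheaggchdhhadga
  11 |  17 | dbgafhagcheaggchdhhadga
  12 |   2 | ddddfeefdeeacecdbgafhagcheaggchdhhadga
  13 |   3 | dddfeefdeeacecdbgafhagcheaggchdhhadga
  14 |   4 | ddfeefdeeacecdbgafhagcheaggchdhhadga
  15 |  10 | deeacecdbgafhagcheaggchdhhadga
  16 |   5 | dfeefdeeacecdbgafhagcheaggchdhhadga
  17 |  37 | dga
  18 |  33 | dhhadga
  19 |  12 | eacecdbgafhagcheaggchdhhadga
  20 |  27 | eaggchdhhadga
  21 |  15 | ecdbgafhagcheaggchdhhadga
  22 |  11 | eeacecdbgafhagcheaggchdhhadga
  23 |   7 | eefdeeacecdbgafhagcheaggchdhhadga
  24 |   8 | efdeeacecdbgafhagcheaggchdhhadga
  25 |   9 | fdeeacecdbgafhagcheaggchdhhadga
  26 |   6 | feefdeeacecdbgafhagcheaggchdhhadga
  27 |  21 | fhagcheaggchdhhadga
  28 |   0 | fhddddfeefdeeacecdbgafhagcheaggchdhhadga
  29 |  38 | ga
  30 |  19 | gafhagcheaggchdhhadga
  31 |  30 | gchdhhadga
  32 |  24 | gcheaggchdhhadga
  33 |  29 | ggchdhhadga
  34 |  35 | hadga
  35 |  22 | hagcheaggchdhhadga
  36 |   1 | hddddfeefdeeacecdbgafhagcheaggchdhhadga
  37 |  32 | hdhhadga
  38 |  26 | heaggchdhhadga
  39 |  34 | hhadga

[39, 13, 36, 20, 23, 28, 18, 16, 14, 31, 25, 17, 2, 3, 4, 10, 5, 37, 33, 12, 27, 15, 11, 7, 8, 9, 6, 21, 0, 38, 19, 30, 24, 29, 35, 22, 1, 32, 26, 34]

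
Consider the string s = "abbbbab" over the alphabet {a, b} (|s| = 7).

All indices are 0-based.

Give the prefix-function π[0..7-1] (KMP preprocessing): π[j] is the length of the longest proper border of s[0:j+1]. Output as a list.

π[0] = 0
j=1 s[j]='b': π[1]=0 (border '')
j=2 s[j]='b': π[2]=0 (border '')
j=3 s[j]='b': π[3]=0 (border '')
j=4 s[j]='b': π[4]=0 (border '')
j=5 s[j]='a': π[5]=1 (border 'a')
j=6 s[j]='b': π[6]=2 (border 'ab')

[0, 0, 0, 0, 0, 1, 2]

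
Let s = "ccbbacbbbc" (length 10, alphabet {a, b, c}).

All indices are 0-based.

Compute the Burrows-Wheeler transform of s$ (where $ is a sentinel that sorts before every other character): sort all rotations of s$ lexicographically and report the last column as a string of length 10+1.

cbbccbbbca$

rank  rotation     last
    0  $ccbbacbbbc  c
    1  acbbbc$ccbb  b
    2  bacbbbc$ccb  b
    3  bbacbbbc$cc  c
    4  bbbc$ccbbac  c
    5  bbc$ccbbacb  b
    6  bc$ccbbacbb  b
    7  c$ccbbacbbb  b
    8  cbbacbbbc$c  c
    9  cbbbc$ccbba  a
   10  ccbbacbbbc$  $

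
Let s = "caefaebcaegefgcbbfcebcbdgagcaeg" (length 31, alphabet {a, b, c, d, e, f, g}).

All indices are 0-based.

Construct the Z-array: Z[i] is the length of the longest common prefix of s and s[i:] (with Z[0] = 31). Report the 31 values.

Z[0]=31
i=1: fresh scan; Z[1]=0
i=2: fresh scan; Z[2]=0
i=3: fresh scan; Z[3]=0
i=4: fresh scan; Z[4]=0
i=5: fresh scan; Z[5]=0
i=6: fresh scan; Z[6]=0
i=7: fresh scan; Z[7]=3 extend→box=[7,10)
i=8: min(r-i=2, Z[1]=0)=0; Z[8]=0
i=9: min(r-i=1, Z[2]=0)=0; Z[9]=0
i=10: fresh scan; Z[10]=0
i=11: fresh scan; Z[11]=0
i=12: fresh scan; Z[12]=0
i=13: fresh scan; Z[13]=0
i=14: fresh scan; Z[14]=1 extend→box=[14,15)
i=15: fresh scan; Z[15]=0
i=16: fresh scan; Z[16]=0
i=17: fresh scan; Z[17]=0
i=18: fresh scan; Z[18]=1 extend→box=[18,19)
i=19: fresh scan; Z[19]=0
i=20: fresh scan; Z[20]=0
i=21: fresh scan; Z[21]=1 extend→box=[21,22)
i=22: fresh scan; Z[22]=0
i=23: fresh scan; Z[23]=0
i=24: fresh scan; Z[24]=0
i=25: fresh scan; Z[25]=0
i=26: fresh scan; Z[26]=0
i=27: fresh scan; Z[27]=3 extend→box=[27,30)
i=28: min(r-i=2, Z[1]=0)=0; Z[28]=0
i=29: min(r-i=1, Z[2]=0)=0; Z[29]=0
i=30: fresh scan; Z[30]=0

[31, 0, 0, 0, 0, 0, 0, 3, 0, 0, 0, 0, 0, 0, 1, 0, 0, 0, 1, 0, 0, 1, 0, 0, 0, 0, 0, 3, 0, 0, 0]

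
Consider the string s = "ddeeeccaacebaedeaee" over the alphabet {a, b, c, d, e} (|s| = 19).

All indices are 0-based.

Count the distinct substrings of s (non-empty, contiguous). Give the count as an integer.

172

sorted suffixes:
  #0 SA[0]=7  'aacebaedeaee'
  #1 SA[1]=8  'acebaedeaee'
  #2 SA[2]=12  'aedeaee'
  #3 SA[3]=16  'aee'
  #4 SA[4]=11  'baedeaee'
  #5 SA[5]=6  'caacebaedeaee'
  #6 SA[6]=5  'ccaacebaedeaee'
  #7 SA[7]=9  'cebaedeaee'
  #8 SA[8]=0  'ddeeeccaacebaedeaee'
  #9 SA[9]=14  'deaee'
  #10 SA[10]=1  'deeeccaacebaedeaee'
  #11 SA[11]=18  'e'
  #12 SA[12]=15  'eaee'
  #13 SA[13]=10  'ebaedeaee'
  #14 SA[14]=4  'eccaacebaedeaee'
  #15 SA[15]=13  'edeaee'
  #16 SA[16]=17  'ee'
  #17 SA[17]=3  'eeccaacebaedeaee'
  #18 SA[18]=2  'eeeccaacebaedeaee'

SA = [7, 8, 12, 16, 11, 6, 5, 9, 0, 14, 1, 18, 15, 10, 4, 13, 17, 3, 2]
rank  pair      lcp
   1  s[7:],s[8:]  1  'a'
   2  s[8:],s[12:]  1  'a'
   3  s[12:],s[16:]  2  'ae'
   4  s[16:],s[11:]  0  ''
   5  s[11:],s[6:]  0  ''
   6  s[6:],s[5:]  1  'c'
   7  s[5:],s[9:]  1  'c'
   8  s[9:],s[0:]  0  ''
   9  s[0:],s[14:]  1  'd'
  10  s[14:],s[1:]  2  'de'
  11  s[1:],s[18:]  0  ''
  12  s[18:],s[15:]  1  'e'
  13  s[15:],s[10:]  1  'e'
  14  s[10:],s[4:]  1  'e'
  15  s[4:],s[13:]  1  'e'
  16  s[13:],s[17:]  1  'e'
  17  s[17:],s[3:]  2  'ee'
  18  s[3:],s[2:]  2  'ee'

n(n+1)/2 = 19·20/2 = 190
Σ LCP = 0 + 1 + 1 + 2 + 0 + 0 + 1 + 1 + 0 + 1 + 2 + 0 + 1 + 1 + 1 + 1 + 1 + 2 + 2 = 18
distinct = 190 − 18 = 172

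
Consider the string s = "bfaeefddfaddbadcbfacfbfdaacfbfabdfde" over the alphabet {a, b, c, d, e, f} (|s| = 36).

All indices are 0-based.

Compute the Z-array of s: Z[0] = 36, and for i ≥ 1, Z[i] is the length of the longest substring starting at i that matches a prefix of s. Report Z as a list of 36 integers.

[36, 0, 0, 0, 0, 0, 0, 0, 0, 0, 0, 0, 1, 0, 0, 0, 3, 0, 0, 0, 0, 2, 0, 0, 0, 0, 0, 0, 3, 0, 0, 1, 0, 0, 0, 0]

Z[0]=36
i=1: i≥r, start 0; Z[1]=0
i=2: i≥r, start 0; Z[2]=0
i=3: i≥r, start 0; Z[3]=0
i=4: i≥r, start 0; Z[4]=0
i=5: i≥r, start 0; Z[5]=0
i=6: i≥r, start 0; Z[6]=0
i=7: i≥r, start 0; Z[7]=0
i=8: i≥r, start 0; Z[8]=0
i=9: i≥r, start 0; Z[9]=0
i=10: i≥r, start 0; Z[10]=0
i=11: i≥r, start 0; Z[11]=0
i=12: i≥r, start 0; Z[12]=1 scan→box=[12,13)
i=13: i≥r, start 0; Z[13]=0
i=14: i≥r, start 0; Z[14]=0
i=15: i≥r, start 0; Z[15]=0
i=16: i≥r, start 0; Z[16]=3 scan→box=[16,19)
i=17: min(r-i=2, Z[1]=0)=0; Z[17]=0
i=18: min(r-i=1, Z[2]=0)=0; Z[18]=0
i=19: i≥r, start 0; Z[19]=0
i=20: i≥r, start 0; Z[20]=0
i=21: i≥r, start 0; Z[21]=2 scan→box=[21,23)
i=22: min(r-i=1, Z[1]=0)=0; Z[22]=0
i=23: i≥r, start 0; Z[23]=0
i=24: i≥r, start 0; Z[24]=0
i=25: i≥r, start 0; Z[25]=0
i=26: i≥r, start 0; Z[26]=0
i=27: i≥r, start 0; Z[27]=0
i=28: i≥r, start 0; Z[28]=3 scan→box=[28,31)
i=29: min(r-i=2, Z[1]=0)=0; Z[29]=0
i=30: min(r-i=1, Z[2]=0)=0; Z[30]=0
i=31: i≥r, start 0; Z[31]=1 scan→box=[31,32)
i=32: i≥r, start 0; Z[32]=0
i=33: i≥r, start 0; Z[33]=0
i=34: i≥r, start 0; Z[34]=0
i=35: i≥r, start 0; Z[35]=0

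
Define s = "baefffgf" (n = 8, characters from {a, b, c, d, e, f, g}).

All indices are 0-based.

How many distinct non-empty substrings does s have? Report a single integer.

32

rank | idx | suffix
   0 |   1 | aefffgf
   1 |   0 | baefffgf
   2 |   2 | efffgf
   3 |   7 | f
   4 |   3 | fffgf
   5 |   4 | ffgf
   6 |   5 | fgf
   7 |   6 | gf

SA = [1, 0, 2, 7, 3, 4, 5, 6]
[i] adj suffixes → lcp
  [1] 1/0 → 0 ('')
  [2] 0/2 → 0 ('')
  [3] 2/7 → 0 ('')
  [4] 7/3 → 1 ('f')
  [5] 3/4 → 2 ('ff')
  [6] 4/5 → 1 ('f')
  [7] 5/6 → 0 ('')

n(n+1)/2 = 8·9/2 = 36
Σ LCP = 0 + 0 + 0 + 0 + 1 + 2 + 1 + 0 = 4
distinct = 36 − 4 = 32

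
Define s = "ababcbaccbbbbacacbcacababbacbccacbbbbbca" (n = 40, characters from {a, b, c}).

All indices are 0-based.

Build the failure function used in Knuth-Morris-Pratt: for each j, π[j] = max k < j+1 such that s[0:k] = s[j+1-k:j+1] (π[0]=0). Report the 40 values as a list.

π[0] = 0
j=1 s[j]='b': π[1]=0 (border '')
j=2 s[j]='a': π[2]=1 (border 'a')
j=3 s[j]='b': π[3]=2 (border 'ab')
j=4 s[j]='c': k: 2→0; π[4]=0 (border '')
j=5 s[j]='b': π[5]=0 (border '')
j=6 s[j]='a': π[6]=1 (border 'a')
j=7 s[j]='c': k: 1→0; π[7]=0 (border '')
j=8 s[j]='c': π[8]=0 (border '')
j=9 s[j]='b': π[9]=0 (border '')
j=10 s[j]='b': π[10]=0 (border '')
j=11 s[j]='b': π[11]=0 (border '')
j=12 s[j]='b': π[12]=0 (border '')
j=13 s[j]='a': π[13]=1 (border 'a')
j=14 s[j]='c': k: 1→0; π[14]=0 (border '')
j=15 s[j]='a': π[15]=1 (border 'a')
j=16 s[j]='c': k: 1→0; π[16]=0 (border '')
j=17 s[j]='b': π[17]=0 (border '')
j=18 s[j]='c': π[18]=0 (border '')
j=19 s[j]='a': π[19]=1 (border 'a')
j=20 s[j]='c': k: 1→0; π[20]=0 (border '')
j=21 s[j]='a': π[21]=1 (border 'a')
j=22 s[j]='b': π[22]=2 (border 'ab')
j=23 s[j]='a': π[23]=3 (border 'aba')
j=24 s[j]='b': π[24]=4 (border 'abab')
j=25 s[j]='b': k: 4→2→0; π[25]=0 (border '')
j=26 s[j]='a': π[26]=1 (border 'a')
j=27 s[j]='c': k: 1→0; π[27]=0 (border '')
j=28 s[j]='b': π[28]=0 (border '')
j=29 s[j]='c': π[29]=0 (border '')
j=30 s[j]='c': π[30]=0 (border '')
j=31 s[j]='a': π[31]=1 (border 'a')
j=32 s[j]='c': k: 1→0; π[32]=0 (border '')
j=33 s[j]='b': π[33]=0 (border '')
j=34 s[j]='b': π[34]=0 (border '')
j=35 s[j]='b': π[35]=0 (border '')
j=36 s[j]='b': π[36]=0 (border '')
j=37 s[j]='b': π[37]=0 (border '')
j=38 s[j]='c': π[38]=0 (border '')
j=39 s[j]='a': π[39]=1 (border 'a')

[0, 0, 1, 2, 0, 0, 1, 0, 0, 0, 0, 0, 0, 1, 0, 1, 0, 0, 0, 1, 0, 1, 2, 3, 4, 0, 1, 0, 0, 0, 0, 1, 0, 0, 0, 0, 0, 0, 0, 1]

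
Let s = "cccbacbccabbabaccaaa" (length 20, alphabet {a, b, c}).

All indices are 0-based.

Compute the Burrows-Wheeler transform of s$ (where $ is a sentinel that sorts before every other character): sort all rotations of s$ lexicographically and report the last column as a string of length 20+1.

rank  rotation               last
    0  $cccbacbccabbabaccaaa  a
    1  a$cccbacbccabbabaccaa  a
    2  aa$cccbacbccabbabacca  a
    3  aaa$cccbacbccabbabacc  c
    4  abaccaaa$cccbacbccabb  b
    5  abbabaccaaa$cccbacbcc  c
    6  acbccabbabaccaaa$cccb  b
    7  accaaa$cccbacbccabbab  b
    8  babaccaaa$cccbacbccab  b
    9  bacbccabbabaccaaa$ccc  c
   10  baccaaa$cccbacbccabba  a
   11  bbabaccaaa$cccbacbcca  a
   12  bccabbabaccaaa$cccbac  c
   13  caaa$cccbacbccabbabac  c
   14  cabbabaccaaa$cccbacbc  c
   15  cbacbccabbabaccaaa$cc  c
   16  cbccabbabaccaaa$cccba  a
   17  ccaaa$cccbacbccabbaba  a
   18  ccabbabaccaaa$cccbacb  b
   19  ccbacbccabbabaccaaa$c  c
   20  cccbacbccabbabaccaaa$  $

aaacbcbbbcaaccccaabc$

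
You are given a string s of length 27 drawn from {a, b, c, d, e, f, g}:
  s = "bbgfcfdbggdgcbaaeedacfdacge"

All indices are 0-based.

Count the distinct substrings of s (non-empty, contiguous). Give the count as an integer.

rank→(start, suffix):
  0 → (14, 'aaeedacfdacge')
  1 → (19, 'acfdacge')
  2 → (23, 'acge')
  3 → (15, 'aeedacfdacge')
  4 → (13, 'baaeedacfdacge')
  5 → (0, 'bbgfcfdbggdgcbaaeedacfdacge')
  6 → (1, 'bgfcfdbggdgcbaaeedacfdacge')
  7 → (7, 'bggdgcbaaeedacfdacge')
  8 → (12, 'cbaaeedacfdacge')
  9 → (20, 'cfdacge')
  10 → (4, 'cfdbggdgcbaaeedacfdacge')
  11 → (24, 'cge')
  12 → (18, 'dacfdacge')
  13 → (22, 'dacge')
  14 → (6, 'dbggdgcbaaeedacfdacge')
  15 → (10, 'dgcbaaeedacfdacge')
  16 → (26, 'e')
  17 → (17, 'edacfdacge')
  18 → (16, 'eedacfdacge')
  19 → (3, 'fcfdbggdgcbaaeedacfdacge')
  20 → (21, 'fdacge')
  21 → (5, 'fdbggdgcbaaeedacfdacge')
  22 → (11, 'gcbaaeedacfdacge')
  23 → (9, 'gdgcbaaeedacfdacge')
  24 → (25, 'ge')
  25 → (2, 'gfcfdbggdgcbaaeedacfdacge')
  26 → (8, 'ggdgcbaaeedacfdacge')

SA = [14, 19, 23, 15, 13, 0, 1, 7, 12, 20, 4, 24, 18, 22, 6, 10, 26, 17, 16, 3, 21, 5, 11, 9, 25, 2, 8]
i: (SA[i-1],SA[i]) lcp shared
  1: (14,19) 1 'a'
  2: (19,23) 2 'ac'
  3: (23,15) 1 'a'
  4: (15,13) 0 ''
  5: (13,0) 1 'b'
  6: (0,1) 1 'b'
  7: (1,7) 2 'bg'
  8: (7,12) 0 ''
  9: (12,20) 1 'c'
  10: (20,4) 3 'cfd'
  11: (4,24) 1 'c'
  12: (24,18) 0 ''
  13: (18,22) 3 'dac'
  14: (22,6) 1 'd'
  15: (6,10) 1 'd'
  16: (10,26) 0 ''
  17: (26,17) 1 'e'
  18: (17,16) 1 'e'
  19: (16,3) 0 ''
  20: (3,21) 1 'f'
  21: (21,5) 2 'fd'
  22: (5,11) 0 ''
  23: (11,9) 1 'g'
  24: (9,25) 1 'g'
  25: (25,2) 1 'g'
  26: (2,8) 1 'g'

n(n+1)/2 = 27·28/2 = 378
Σ LCP = 0 + 1 + 2 + 1 + 0 + 1 + 1 + 2 + 0 + 1 + 3 + 1 + 0 + 3 + 1 + 1 + 0 + 1 + 1 + 0 + 1 + 2 + 0 + 1 + 1 + 1 + 1 = 27
distinct = 378 − 27 = 351

351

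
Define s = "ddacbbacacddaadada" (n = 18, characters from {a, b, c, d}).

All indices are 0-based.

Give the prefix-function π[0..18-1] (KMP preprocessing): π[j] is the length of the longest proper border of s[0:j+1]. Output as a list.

[0, 1, 0, 0, 0, 0, 0, 0, 0, 0, 1, 2, 3, 0, 1, 0, 1, 0]

π[0] = 0
j=1 s[j]='d': π[1]=1 (border 'd')
j=2 s[j]='a': k: 1→0; π[2]=0 (border '')
j=3 s[j]='c': π[3]=0 (border '')
j=4 s[j]='b': π[4]=0 (border '')
j=5 s[j]='b': π[5]=0 (border '')
j=6 s[j]='a': π[6]=0 (border '')
j=7 s[j]='c': π[7]=0 (border '')
j=8 s[j]='a': π[8]=0 (border '')
j=9 s[j]='c': π[9]=0 (border '')
j=10 s[j]='d': π[10]=1 (border 'd')
j=11 s[j]='d': π[11]=2 (border 'dd')
j=12 s[j]='a': π[12]=3 (border 'dda')
j=13 s[j]='a': k: 3→0; π[13]=0 (border '')
j=14 s[j]='d': π[14]=1 (border 'd')
j=15 s[j]='a': k: 1→0; π[15]=0 (border '')
j=16 s[j]='d': π[16]=1 (border 'd')
j=17 s[j]='a': k: 1→0; π[17]=0 (border '')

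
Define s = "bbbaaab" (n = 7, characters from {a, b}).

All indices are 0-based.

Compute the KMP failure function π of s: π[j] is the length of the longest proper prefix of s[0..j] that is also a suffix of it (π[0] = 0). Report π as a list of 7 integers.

[0, 1, 2, 0, 0, 0, 1]

π[0] = 0
j=1 s[j]='b': π[1]=1 (border 'b')
j=2 s[j]='b': π[2]=2 (border 'bb')
j=3 s[j]='a': k: 2→1→0; π[3]=0 (border '')
j=4 s[j]='a': π[4]=0 (border '')
j=5 s[j]='a': π[5]=0 (border '')
j=6 s[j]='b': π[6]=1 (border 'b')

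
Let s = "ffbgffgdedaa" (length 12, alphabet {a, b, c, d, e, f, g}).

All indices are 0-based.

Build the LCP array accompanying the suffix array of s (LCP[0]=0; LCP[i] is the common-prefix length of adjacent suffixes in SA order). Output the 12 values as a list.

rank→(start, suffix):
  0 → (11, 'a')
  1 → (10, 'aa')
  2 → (2, 'bgffgdedaa')
  3 → (9, 'daa')
  4 → (7, 'dedaa')
  5 → (8, 'edaa')
  6 → (1, 'fbgffgdedaa')
  7 → (0, 'ffbgffgdedaa')
  8 → (4, 'ffgdedaa')
  9 → (5, 'fgdedaa')
  10 → (6, 'gdedaa')
  11 → (3, 'gffgdedaa')

SA = [11, 10, 2, 9, 7, 8, 1, 0, 4, 5, 6, 3]
[i] adj suffixes → lcp
  [1] 11/10 → 1 ('a')
  [2] 10/2 → 0 ('')
  [3] 2/9 → 0 ('')
  [4] 9/7 → 1 ('d')
  [5] 7/8 → 0 ('')
  [6] 8/1 → 0 ('')
  [7] 1/0 → 1 ('f')
  [8] 0/4 → 2 ('ff')
  [9] 4/5 → 1 ('f')
  [10] 5/6 → 0 ('')
  [11] 6/3 → 1 ('g')

[0, 1, 0, 0, 1, 0, 0, 1, 2, 1, 0, 1]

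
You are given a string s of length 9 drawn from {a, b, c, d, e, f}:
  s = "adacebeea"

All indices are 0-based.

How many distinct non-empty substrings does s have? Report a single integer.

41

rank→(start, suffix):
  0 → (8, 'a')
  1 → (2, 'acebeea')
  2 → (0, 'adacebeea')
  3 → (5, 'beea')
  4 → (3, 'cebeea')
  5 → (1, 'dacebeea')
  6 → (7, 'ea')
  7 → (4, 'ebeea')
  8 → (6, 'eea')

SA = [8, 2, 0, 5, 3, 1, 7, 4, 6]
[i] adj suffixes → lcp
  [1] 8/2 → 1 ('a')
  [2] 2/0 → 1 ('a')
  [3] 0/5 → 0 ('')
  [4] 5/3 → 0 ('')
  [5] 3/1 → 0 ('')
  [6] 1/7 → 0 ('')
  [7] 7/4 → 1 ('e')
  [8] 4/6 → 1 ('e')

n(n+1)/2 = 9·10/2 = 45
Σ LCP = 0 + 1 + 1 + 0 + 0 + 0 + 0 + 1 + 1 = 4
distinct = 45 − 4 = 41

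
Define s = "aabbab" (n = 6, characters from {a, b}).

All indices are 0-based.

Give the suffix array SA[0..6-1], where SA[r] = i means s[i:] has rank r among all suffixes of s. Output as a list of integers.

sorted suffixes:
  #0 SA[0]=0  'aabbab'
  #1 SA[1]=4  'ab'
  #2 SA[2]=1  'abbab'
  #3 SA[3]=5  'b'
  #4 SA[4]=3  'bab'
  #5 SA[5]=2  'bbab'

[0, 4, 1, 5, 3, 2]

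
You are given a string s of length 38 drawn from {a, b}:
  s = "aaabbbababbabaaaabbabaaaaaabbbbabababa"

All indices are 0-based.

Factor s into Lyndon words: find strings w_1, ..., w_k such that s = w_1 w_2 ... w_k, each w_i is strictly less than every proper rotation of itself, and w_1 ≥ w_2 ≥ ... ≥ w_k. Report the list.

["aaabbbababbab", "aaaabbab", "aaaaaabbbbababab", "a"]

emit factor 1: 'aaabbbababbab' (i=0, period=13)
emit factor 2: 'aaaabbab' (i=13, period=8)
emit factor 3: 'aaaaaabbbbababab' (i=21, period=16)
emit factor 4: 'a' (i=37, period=1)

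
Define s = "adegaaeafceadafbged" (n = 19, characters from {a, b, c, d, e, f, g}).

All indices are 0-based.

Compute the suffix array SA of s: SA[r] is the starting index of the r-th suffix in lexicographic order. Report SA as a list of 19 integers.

sorted suffixes:
  #0 SA[0]=4  'aaeafceadafbged'
  #1 SA[1]=11  'adafbged'
  #2 SA[2]=0  'adegaaeafceadafbged'
  #3 SA[3]=5  'aeafceadafbged'
  #4 SA[4]=13  'afbged'
  #5 SA[5]=7  'afceadafbged'
  #6 SA[6]=15  'bged'
  #7 SA[7]=9  'ceadafbged'
  #8 SA[8]=18  'd'
  #9 SA[9]=12  'dafbged'
  #10 SA[10]=1  'degaaeafceadafbged'
  #11 SA[11]=10  'eadafbged'
  #12 SA[12]=6  'eafceadafbged'
  #13 SA[13]=17  'ed'
  #14 SA[14]=2  'egaaeafceadafbged'
  #15 SA[15]=14  'fbged'
  #16 SA[16]=8  'fceadafbged'
  #17 SA[17]=3  'gaaeafceadafbged'
  #18 SA[18]=16  'ged'

[4, 11, 0, 5, 13, 7, 15, 9, 18, 12, 1, 10, 6, 17, 2, 14, 8, 3, 16]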